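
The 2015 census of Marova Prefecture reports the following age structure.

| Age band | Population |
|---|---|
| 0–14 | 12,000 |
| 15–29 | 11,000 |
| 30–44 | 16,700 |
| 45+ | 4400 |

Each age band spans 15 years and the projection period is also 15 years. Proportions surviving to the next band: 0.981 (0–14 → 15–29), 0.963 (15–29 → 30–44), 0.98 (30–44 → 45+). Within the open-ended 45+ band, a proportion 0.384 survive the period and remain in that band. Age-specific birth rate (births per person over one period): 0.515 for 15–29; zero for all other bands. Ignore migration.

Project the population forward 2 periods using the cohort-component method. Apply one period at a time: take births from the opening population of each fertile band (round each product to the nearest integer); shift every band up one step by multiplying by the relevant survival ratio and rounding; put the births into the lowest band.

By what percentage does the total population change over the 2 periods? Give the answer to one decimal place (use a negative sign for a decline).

-8.7

[period 1]
Births: 11000 × 0.515 = 5665
15–29: 12000 × 0.981 = 11772
30–44: 11000 × 0.963 = 10593
45+: 16700 × 0.98 + 4400 × 0.384 = 16366 + 1690 = 18056
→ [5665, 11772, 10593, 18056]
[period 2]
Births: 11772 × 0.515 = 6063
15–29: 5665 × 0.981 = 5557
30–44: 11772 × 0.963 = 11336
45+: 10593 × 0.98 + 18056 × 0.384 = 10381 + 6934 = 17315
→ [6063, 5557, 11336, 17315]
Total: 44100 → 40271; change = -3829; percentage change = -8.7%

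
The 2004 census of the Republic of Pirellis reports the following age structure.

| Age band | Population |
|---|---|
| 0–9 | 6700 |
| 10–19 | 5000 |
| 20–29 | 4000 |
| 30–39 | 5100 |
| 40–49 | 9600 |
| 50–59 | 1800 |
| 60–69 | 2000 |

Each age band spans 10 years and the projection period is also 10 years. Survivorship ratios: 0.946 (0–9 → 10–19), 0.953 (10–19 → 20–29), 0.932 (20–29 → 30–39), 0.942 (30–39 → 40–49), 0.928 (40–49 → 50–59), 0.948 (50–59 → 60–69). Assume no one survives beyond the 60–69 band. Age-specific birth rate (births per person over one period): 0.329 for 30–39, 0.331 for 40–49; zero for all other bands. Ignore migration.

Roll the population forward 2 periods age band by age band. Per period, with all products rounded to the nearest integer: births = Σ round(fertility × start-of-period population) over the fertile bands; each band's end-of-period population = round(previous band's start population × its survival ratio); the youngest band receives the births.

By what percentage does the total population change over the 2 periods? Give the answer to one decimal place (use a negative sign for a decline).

0.3

After projecting period 1:
Births: 5100 × 0.329 = 1678 ; 9600 × 0.331 = 3178 ⇒ total 4856
10–19: 6700 × 0.946 = 6338
20–29: 5000 × 0.953 = 4765
30–39: 4000 × 0.932 = 3728
40–49: 5100 × 0.942 = 4804
50–59: 9600 × 0.928 = 8909
60–69: 1800 × 0.948 = 1706
Population now: 0–9=4856, 10–19=6338, 20–29=4765, 30–39=3728, 40–49=4804, 50–59=8909, 60–69=1706
After projecting period 2:
Births: 3728 × 0.329 = 1227 ; 4804 × 0.331 = 1590 ⇒ total 2817
10–19: 4856 × 0.946 = 4594
20–29: 6338 × 0.953 = 6040
30–39: 4765 × 0.932 = 4441
40–49: 3728 × 0.942 = 3512
50–59: 4804 × 0.928 = 4458
60–69: 8909 × 0.948 = 8446
Population now: 0–9=2817, 10–19=4594, 20–29=6040, 30–39=4441, 40–49=3512, 50–59=4458, 60–69=8446
Total: 34200 → 34308; change = 108; percentage change = 0.3%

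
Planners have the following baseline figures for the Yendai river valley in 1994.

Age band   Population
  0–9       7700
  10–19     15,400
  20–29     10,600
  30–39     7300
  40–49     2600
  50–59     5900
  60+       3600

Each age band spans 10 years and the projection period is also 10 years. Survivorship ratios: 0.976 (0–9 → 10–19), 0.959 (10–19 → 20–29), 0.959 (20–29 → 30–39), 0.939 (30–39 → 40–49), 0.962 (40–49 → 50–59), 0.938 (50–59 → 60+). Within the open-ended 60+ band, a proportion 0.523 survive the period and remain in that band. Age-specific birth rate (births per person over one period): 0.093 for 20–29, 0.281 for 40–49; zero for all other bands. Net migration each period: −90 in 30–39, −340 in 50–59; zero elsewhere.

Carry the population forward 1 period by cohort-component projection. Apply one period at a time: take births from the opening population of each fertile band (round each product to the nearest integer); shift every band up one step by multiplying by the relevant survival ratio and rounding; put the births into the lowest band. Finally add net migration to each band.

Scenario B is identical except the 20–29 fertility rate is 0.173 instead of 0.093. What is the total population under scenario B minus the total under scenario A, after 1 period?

Call the bands 1 to 7, youngest first.
— Period 1 —
Births: 10600 × 0.093 = 986  |  2600 × 0.281 = 731 → total 1717
Band 2: 7700 × 0.976 = 7515
Band 3: 15400 × 0.959 = 14769
Band 4: 10600 × 0.959 = 10165
Band 5: 7300 × 0.939 = 6855
Band 6: 2600 × 0.962 = 2501
Band 7: 5900 × 0.938 + 3600 × 0.523 = 5534 + 1883 = 7417
Net migration: Band 4 − 90 → 10075; Band 6 − 340 → 2161
Giving 1717 / 7515 / 14769 / 10075 / 6855 / 2161 / 7417.
Scenario A total after 1 period: 50509
Scenario B projection —
— Period 1 —
Births: 10600 × 0.173 = 1834  |  2600 × 0.281 = 731 → total 2565
Band 2: 7700 × 0.976 = 7515
Band 3: 15400 × 0.959 = 14769
Band 4: 10600 × 0.959 = 10165
Band 5: 7300 × 0.939 = 6855
Band 6: 2600 × 0.962 = 2501
Band 7: 5900 × 0.938 + 3600 × 0.523 = 5534 + 1883 = 7417
Net migration: Band 4 − 90 → 10075; Band 6 − 340 → 2161
Giving 2565 / 7515 / 14769 / 10075 / 6855 / 2161 / 7417.
Scenario B total after 1 period: 51357
Difference B − A = 51357 − 50509 = 848

848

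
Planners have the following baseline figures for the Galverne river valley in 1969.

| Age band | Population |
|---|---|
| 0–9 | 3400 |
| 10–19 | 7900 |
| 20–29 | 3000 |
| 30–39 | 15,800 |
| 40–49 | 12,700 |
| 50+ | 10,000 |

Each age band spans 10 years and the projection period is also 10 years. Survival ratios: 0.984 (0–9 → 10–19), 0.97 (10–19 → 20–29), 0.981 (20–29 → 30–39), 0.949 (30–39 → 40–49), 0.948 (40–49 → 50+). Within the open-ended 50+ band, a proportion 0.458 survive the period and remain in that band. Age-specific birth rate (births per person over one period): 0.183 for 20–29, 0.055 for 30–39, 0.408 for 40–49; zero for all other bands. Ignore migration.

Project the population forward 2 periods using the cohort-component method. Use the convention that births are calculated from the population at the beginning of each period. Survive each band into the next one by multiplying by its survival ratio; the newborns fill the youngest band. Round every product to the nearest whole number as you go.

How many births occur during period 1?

6600

Let band 1 be 0–9 through band 6 = 50+.
— Period 1 —
Births: 3000 × 0.183 = 549, 15800 × 0.055 = 869, 12700 × 0.408 = 5182 — total 6600
Band 2: 3400 × 0.984 = 3346
Band 3: 7900 × 0.97 = 7663
Band 4: 3000 × 0.981 = 2943
Band 5: 15800 × 0.949 = 14994
Band 6: 12700 × 0.948 + 10000 × 0.458 = 12040 + 4580 = 16620
Giving 6600 / 3346 / 7663 / 2943 / 14994 / 16620.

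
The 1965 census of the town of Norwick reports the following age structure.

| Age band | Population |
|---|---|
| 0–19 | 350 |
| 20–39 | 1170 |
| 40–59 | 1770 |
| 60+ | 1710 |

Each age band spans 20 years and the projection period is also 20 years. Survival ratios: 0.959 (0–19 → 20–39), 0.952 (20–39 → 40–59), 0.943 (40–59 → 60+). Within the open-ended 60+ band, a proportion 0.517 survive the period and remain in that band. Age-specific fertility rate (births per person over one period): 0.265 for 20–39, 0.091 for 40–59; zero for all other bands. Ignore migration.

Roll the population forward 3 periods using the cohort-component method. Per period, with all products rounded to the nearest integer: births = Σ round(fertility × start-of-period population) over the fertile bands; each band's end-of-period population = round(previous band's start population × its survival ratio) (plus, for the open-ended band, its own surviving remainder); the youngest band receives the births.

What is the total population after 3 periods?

2289

[period 1]
Births: 1170 × 0.265 = 310, 1770 × 0.091 = 161 → 471
20–39: 350 × 0.959 = 336
40–59: 1170 × 0.952 = 1114
60+: 1770 × 0.943 + 1710 × 0.517 = 1669 + 884 = 2553
End of period: [471, 336, 1114, 2553]
[period 2]
Births: 336 × 0.265 = 89, 1114 × 0.091 = 101 → 190
20–39: 471 × 0.959 = 452
40–59: 336 × 0.952 = 320
60+: 1114 × 0.943 + 2553 × 0.517 = 1051 + 1320 = 2371
End of period: [190, 452, 320, 2371]
[period 3]
Births: 452 × 0.265 = 120, 320 × 0.091 = 29 → 149
20–39: 190 × 0.959 = 182
40–59: 452 × 0.952 = 430
60+: 320 × 0.943 + 2371 × 0.517 = 302 + 1226 = 1528
End of period: [149, 182, 430, 1528]
Total after period 3: 149 + 182 + 430 + 1528 = 2289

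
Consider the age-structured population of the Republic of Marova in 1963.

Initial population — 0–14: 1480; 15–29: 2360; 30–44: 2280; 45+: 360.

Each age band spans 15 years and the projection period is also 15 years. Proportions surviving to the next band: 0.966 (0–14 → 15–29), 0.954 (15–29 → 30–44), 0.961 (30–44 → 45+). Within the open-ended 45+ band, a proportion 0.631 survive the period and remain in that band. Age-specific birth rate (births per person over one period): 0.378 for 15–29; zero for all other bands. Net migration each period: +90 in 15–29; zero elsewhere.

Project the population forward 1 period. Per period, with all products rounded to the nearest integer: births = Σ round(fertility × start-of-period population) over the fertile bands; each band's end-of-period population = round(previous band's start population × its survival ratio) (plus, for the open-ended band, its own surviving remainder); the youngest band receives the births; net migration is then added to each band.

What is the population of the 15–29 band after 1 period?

1520

— Period 1 —
Births: 2360 × 0.378 = 892
15–29: 1480 × 0.966 = 1430
30–44: 2360 × 0.954 = 2251
45+: 2280 × 0.961 + 360 × 0.631 = 2191 + 227 = 2418
Net migration: 15–29 + 90 → 1520
Population now: 0–14=892, 15–29=1520, 30–44=2251, 45+=2418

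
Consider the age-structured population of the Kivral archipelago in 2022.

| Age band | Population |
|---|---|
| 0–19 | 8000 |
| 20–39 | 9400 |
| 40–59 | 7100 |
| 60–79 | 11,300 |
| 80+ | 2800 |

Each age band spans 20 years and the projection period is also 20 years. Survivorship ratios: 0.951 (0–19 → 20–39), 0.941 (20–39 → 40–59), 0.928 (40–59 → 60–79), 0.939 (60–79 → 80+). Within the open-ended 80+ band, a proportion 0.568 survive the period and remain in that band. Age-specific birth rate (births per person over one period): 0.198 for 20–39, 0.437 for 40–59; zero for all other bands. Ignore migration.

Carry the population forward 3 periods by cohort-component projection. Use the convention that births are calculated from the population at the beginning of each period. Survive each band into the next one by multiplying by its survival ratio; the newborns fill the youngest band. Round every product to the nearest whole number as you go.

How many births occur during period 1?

4964

Period 1:
Births: 9400 * 0.198 = 1861, 7100 * 0.437 = 3103 → total 4964
20–39: 8000 * 0.951 = 7608
40–59: 9400 * 0.941 = 8845
60–79: 7100 * 0.928 = 6589
80+: 11300 * 0.939 + 2800 * 0.568 = 10611 + 1590 = 12201
Population now: 0–19=4964, 20–39=7608, 40–59=8845, 60–79=6589, 80+=12201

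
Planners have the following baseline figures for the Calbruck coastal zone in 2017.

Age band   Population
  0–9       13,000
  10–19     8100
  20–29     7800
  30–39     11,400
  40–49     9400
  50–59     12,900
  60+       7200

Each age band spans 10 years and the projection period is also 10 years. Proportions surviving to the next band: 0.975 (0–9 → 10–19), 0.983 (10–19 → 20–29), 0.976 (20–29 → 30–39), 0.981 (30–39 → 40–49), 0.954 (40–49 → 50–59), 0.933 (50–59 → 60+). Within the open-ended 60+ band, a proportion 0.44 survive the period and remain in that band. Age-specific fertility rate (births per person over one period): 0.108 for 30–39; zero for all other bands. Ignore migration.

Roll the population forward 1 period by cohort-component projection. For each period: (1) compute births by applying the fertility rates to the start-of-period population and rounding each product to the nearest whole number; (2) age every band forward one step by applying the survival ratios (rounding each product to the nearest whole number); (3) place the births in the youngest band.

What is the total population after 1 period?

64836

Period 1.
Births: 11400 × 0.108 = 1231
10–19: 13000 × 0.975 = 12675
20–29: 8100 × 0.983 = 7962
30–39: 7800 × 0.976 = 7613
40–49: 11400 × 0.981 = 11183
50–59: 9400 × 0.954 = 8968
60+: 12900 × 0.933 + 7200 × 0.44 = 12036 + 3168 = 15204
Giving 1231 / 12675 / 7962 / 7613 / 11183 / 8968 / 15204.
Total after period 1: 1231 + 12675 + 7962 + 7613 + 11183 + 8968 + 15204 = 64836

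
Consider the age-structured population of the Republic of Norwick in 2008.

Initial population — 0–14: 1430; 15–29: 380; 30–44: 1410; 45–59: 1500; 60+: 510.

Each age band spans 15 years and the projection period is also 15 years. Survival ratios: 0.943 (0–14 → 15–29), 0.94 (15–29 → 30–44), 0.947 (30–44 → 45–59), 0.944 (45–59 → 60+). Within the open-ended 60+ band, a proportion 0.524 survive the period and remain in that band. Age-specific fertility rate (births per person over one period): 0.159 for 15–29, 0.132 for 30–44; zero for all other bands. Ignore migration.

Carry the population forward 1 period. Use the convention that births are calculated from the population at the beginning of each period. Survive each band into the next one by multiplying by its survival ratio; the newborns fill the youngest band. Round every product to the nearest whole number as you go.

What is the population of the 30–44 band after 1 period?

357

Call the groups 1 to 5, youngest first.
Period 1.
Births: 380 × 0.159 = 60, 1410 × 0.132 = 186 — total 246
Group 2: 1430 × 0.943 = 1348
Group 3: 380 × 0.94 = 357
Group 4: 1410 × 0.947 = 1335
Group 5: 1500 × 0.944 + 510 × 0.524 = 1416 + 267 = 1683
→ [246, 1348, 357, 1335, 1683]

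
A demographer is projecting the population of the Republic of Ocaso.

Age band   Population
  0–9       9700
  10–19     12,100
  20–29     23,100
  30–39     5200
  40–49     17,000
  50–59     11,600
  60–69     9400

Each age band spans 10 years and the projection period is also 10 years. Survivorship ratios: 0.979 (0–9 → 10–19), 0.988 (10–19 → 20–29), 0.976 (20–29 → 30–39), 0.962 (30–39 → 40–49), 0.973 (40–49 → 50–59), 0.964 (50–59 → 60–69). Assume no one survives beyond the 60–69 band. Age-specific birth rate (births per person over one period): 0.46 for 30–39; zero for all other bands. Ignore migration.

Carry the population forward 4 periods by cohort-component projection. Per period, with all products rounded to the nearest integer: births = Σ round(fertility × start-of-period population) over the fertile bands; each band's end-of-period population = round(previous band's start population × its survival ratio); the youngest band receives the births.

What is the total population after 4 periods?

61829

Numbering the groups 1..7 from youngest to oldest:
— Period 1 —
Births: 5200 * 0.46 = 2392
Group 2: 9700 * 0.979 = 9496
Group 3: 12100 * 0.988 = 11955
Group 4: 23100 * 0.976 = 22546
Group 5: 5200 * 0.962 = 5002
Group 6: 17000 * 0.973 = 16541
Group 7: 11600 * 0.964 = 11182
Population now: 0–9=2392, 10–19=9496, 20–29=11955, 30–39=22546, 40–49=5002, 50–59=16541, 60–69=11182
— Period 2 —
Births: 22546 * 0.46 = 10371
Group 2: 2392 * 0.979 = 2342
Group 3: 9496 * 0.988 = 9382
Group 4: 11955 * 0.976 = 11668
Group 5: 22546 * 0.962 = 21689
Group 6: 5002 * 0.973 = 4867
Group 7: 16541 * 0.964 = 15946
Population now: 0–9=10371, 10–19=2342, 20–29=9382, 30–39=11668, 40–49=21689, 50–59=4867, 60–69=15946
— Period 3 —
Births: 11668 * 0.46 = 5367
Group 2: 10371 * 0.979 = 10153
Group 3: 2342 * 0.988 = 2314
Group 4: 9382 * 0.976 = 9157
Group 5: 11668 * 0.962 = 11225
Group 6: 21689 * 0.973 = 21103
Group 7: 4867 * 0.964 = 4692
Population now: 0–9=5367, 10–19=10153, 20–29=2314, 30–39=9157, 40–49=11225, 50–59=21103, 60–69=4692
— Period 4 —
Births: 9157 * 0.46 = 4212
Group 2: 5367 * 0.979 = 5254
Group 3: 10153 * 0.988 = 10031
Group 4: 2314 * 0.976 = 2258
Group 5: 9157 * 0.962 = 8809
Group 6: 11225 * 0.973 = 10922
Group 7: 21103 * 0.964 = 20343
Population now: 0–9=4212, 10–19=5254, 20–29=10031, 30–39=2258, 40–49=8809, 50–59=10922, 60–69=20343
Total after period 4: 4212 + 5254 + 10031 + 2258 + 8809 + 10922 + 20343 = 61829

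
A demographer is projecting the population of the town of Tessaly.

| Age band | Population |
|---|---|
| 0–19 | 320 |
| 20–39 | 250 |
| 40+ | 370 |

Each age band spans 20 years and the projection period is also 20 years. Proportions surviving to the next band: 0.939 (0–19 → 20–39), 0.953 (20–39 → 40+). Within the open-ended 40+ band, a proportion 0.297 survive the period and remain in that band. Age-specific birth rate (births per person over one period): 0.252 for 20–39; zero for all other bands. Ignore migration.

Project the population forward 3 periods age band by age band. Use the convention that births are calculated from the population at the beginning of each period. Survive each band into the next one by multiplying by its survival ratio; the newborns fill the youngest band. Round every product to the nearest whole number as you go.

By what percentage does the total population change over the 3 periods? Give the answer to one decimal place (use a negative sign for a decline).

— Period 1 —
Births: 250 × 0.252 = 63
20–39: 320 × 0.939 = 300
40+: 250 × 0.953 + 370 × 0.297 = 238 + 110 = 348
Giving 63 / 300 / 348.
— Period 2 —
Births: 300 × 0.252 = 76
20–39: 63 × 0.939 = 59
40+: 300 × 0.953 + 348 × 0.297 = 286 + 103 = 389
Giving 76 / 59 / 389.
— Period 3 —
Births: 59 × 0.252 = 15
20–39: 76 × 0.939 = 71
40+: 59 × 0.953 + 389 × 0.297 = 56 + 116 = 172
Giving 15 / 71 / 172.
Total: 940 → 258; change = -682; percentage change = -72.6%

-72.6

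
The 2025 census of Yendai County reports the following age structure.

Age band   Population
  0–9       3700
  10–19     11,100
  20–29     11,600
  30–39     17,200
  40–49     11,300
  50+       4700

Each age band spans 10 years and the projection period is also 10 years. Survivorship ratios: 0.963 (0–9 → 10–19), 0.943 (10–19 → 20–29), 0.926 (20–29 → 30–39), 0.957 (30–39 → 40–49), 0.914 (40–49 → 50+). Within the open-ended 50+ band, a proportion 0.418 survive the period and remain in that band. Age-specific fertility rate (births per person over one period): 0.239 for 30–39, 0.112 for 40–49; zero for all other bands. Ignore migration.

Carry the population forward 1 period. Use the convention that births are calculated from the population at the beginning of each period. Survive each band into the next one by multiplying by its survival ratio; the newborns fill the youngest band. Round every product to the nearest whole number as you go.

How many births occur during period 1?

(Groups numbered youngest = 1 to oldest = 6.)
[period 1]
Births: 17200 * 0.239 = 4111  |  11300 * 0.112 = 1266 ⇒ total 5377
Group 2: 3700 * 0.963 = 3563
Group 3: 11100 * 0.943 = 10467
Group 4: 11600 * 0.926 = 10742
Group 5: 17200 * 0.957 = 16460
Group 6: 11300 * 0.914 + 4700 * 0.418 = 10328 + 1965 = 12293
→ [5377, 3563, 10467, 10742, 16460, 12293]

5377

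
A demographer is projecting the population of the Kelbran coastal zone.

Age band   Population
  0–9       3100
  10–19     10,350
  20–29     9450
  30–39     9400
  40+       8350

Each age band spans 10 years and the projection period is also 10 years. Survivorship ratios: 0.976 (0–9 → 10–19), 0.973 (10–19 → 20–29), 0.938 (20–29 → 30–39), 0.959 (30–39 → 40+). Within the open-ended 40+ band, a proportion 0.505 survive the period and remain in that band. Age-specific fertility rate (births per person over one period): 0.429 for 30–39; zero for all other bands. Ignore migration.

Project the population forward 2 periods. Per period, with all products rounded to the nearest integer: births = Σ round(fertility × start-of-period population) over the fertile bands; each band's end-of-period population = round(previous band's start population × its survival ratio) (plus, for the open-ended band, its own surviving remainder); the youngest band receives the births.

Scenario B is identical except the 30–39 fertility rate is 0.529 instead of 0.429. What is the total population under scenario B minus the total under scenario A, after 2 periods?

1804

Let band 1 be 0–9 through band 5 = 40+.
After projecting period 1:
Births: 9400 × 0.429 = 4033
Band 2: 3100 × 0.976 = 3026
Band 3: 10350 × 0.973 = 10071
Band 4: 9450 × 0.938 = 8864
Band 5: 9400 × 0.959 + 8350 × 0.505 = 9015 + 4217 = 13232
End of period: [4033, 3026, 10071, 8864, 13232]
After projecting period 2:
Births: 8864 × 0.429 = 3803
Band 2: 4033 × 0.976 = 3936
Band 3: 3026 × 0.973 = 2944
Band 4: 10071 × 0.938 = 9447
Band 5: 8864 × 0.959 + 13232 × 0.505 = 8501 + 6682 = 15183
End of period: [3803, 3936, 2944, 9447, 15183]
Scenario A total after 2 periods: 35313
Scenario B projection —
After projecting period 1:
Births: 9400 × 0.529 = 4973
Band 2: 3100 × 0.976 = 3026
Band 3: 10350 × 0.973 = 10071
Band 4: 9450 × 0.938 = 8864
Band 5: 9400 × 0.959 + 8350 × 0.505 = 9015 + 4217 = 13232
End of period: [4973, 3026, 10071, 8864, 13232]
After projecting period 2:
Births: 8864 × 0.529 = 4689
Band 2: 4973 × 0.976 = 4854
Band 3: 3026 × 0.973 = 2944
Band 4: 10071 × 0.938 = 9447
Band 5: 8864 × 0.959 + 13232 × 0.505 = 8501 + 6682 = 15183
End of period: [4689, 4854, 2944, 9447, 15183]
Scenario B total after 2 periods: 37117
Difference B − A = 37117 − 35313 = 1804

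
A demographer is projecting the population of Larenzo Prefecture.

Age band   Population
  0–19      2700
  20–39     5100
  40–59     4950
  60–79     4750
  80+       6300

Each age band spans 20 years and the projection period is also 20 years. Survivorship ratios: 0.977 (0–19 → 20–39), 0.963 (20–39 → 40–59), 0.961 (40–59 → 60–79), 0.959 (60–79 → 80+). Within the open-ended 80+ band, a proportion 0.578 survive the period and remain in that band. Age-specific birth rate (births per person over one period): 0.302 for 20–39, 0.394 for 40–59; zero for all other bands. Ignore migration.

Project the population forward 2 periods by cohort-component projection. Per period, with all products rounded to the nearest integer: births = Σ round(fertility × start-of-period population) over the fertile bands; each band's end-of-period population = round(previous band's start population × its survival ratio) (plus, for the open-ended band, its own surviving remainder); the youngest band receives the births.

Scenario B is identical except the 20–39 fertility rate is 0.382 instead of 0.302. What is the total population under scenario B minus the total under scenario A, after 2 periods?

Let band 1 be 0–19 through band 5 = 80+.
[period 1]
Births: 5100 × 0.302 = 1540 ; 4950 × 0.394 = 1950 → 3490
Band 2: 2700 × 0.977 = 2638
Band 3: 5100 × 0.963 = 4911
Band 4: 4950 × 0.961 = 4757
Band 5: 4750 × 0.959 + 6300 × 0.578 = 4555 + 3641 = 8196
Population now: 0–19=3490, 20–39=2638, 40–59=4911, 60–79=4757, 80+=8196
[period 2]
Births: 2638 × 0.302 = 797 ; 4911 × 0.394 = 1935 → 2732
Band 2: 3490 × 0.977 = 3410
Band 3: 2638 × 0.963 = 2540
Band 4: 4911 × 0.961 = 4719
Band 5: 4757 × 0.959 + 8196 × 0.578 = 4562 + 4737 = 9299
Population now: 0–19=2732, 20–39=3410, 40–59=2540, 60–79=4719, 80+=9299
Scenario A total after 2 periods: 22700
Scenario B projection —
[period 1]
Births: 5100 × 0.382 = 1948 ; 4950 × 0.394 = 1950 → 3898
Band 2: 2700 × 0.977 = 2638
Band 3: 5100 × 0.963 = 4911
Band 4: 4950 × 0.961 = 4757
Band 5: 4750 × 0.959 + 6300 × 0.578 = 4555 + 3641 = 8196
Population now: 0–19=3898, 20–39=2638, 40–59=4911, 60–79=4757, 80+=8196
[period 2]
Births: 2638 × 0.382 = 1008 ; 4911 × 0.394 = 1935 → 2943
Band 2: 3898 × 0.977 = 3808
Band 3: 2638 × 0.963 = 2540
Band 4: 4911 × 0.961 = 4719
Band 5: 4757 × 0.959 + 8196 × 0.578 = 4562 + 4737 = 9299
Population now: 0–19=2943, 20–39=3808, 40–59=2540, 60–79=4719, 80+=9299
Scenario B total after 2 periods: 23309
Difference B − A = 23309 − 22700 = 609

609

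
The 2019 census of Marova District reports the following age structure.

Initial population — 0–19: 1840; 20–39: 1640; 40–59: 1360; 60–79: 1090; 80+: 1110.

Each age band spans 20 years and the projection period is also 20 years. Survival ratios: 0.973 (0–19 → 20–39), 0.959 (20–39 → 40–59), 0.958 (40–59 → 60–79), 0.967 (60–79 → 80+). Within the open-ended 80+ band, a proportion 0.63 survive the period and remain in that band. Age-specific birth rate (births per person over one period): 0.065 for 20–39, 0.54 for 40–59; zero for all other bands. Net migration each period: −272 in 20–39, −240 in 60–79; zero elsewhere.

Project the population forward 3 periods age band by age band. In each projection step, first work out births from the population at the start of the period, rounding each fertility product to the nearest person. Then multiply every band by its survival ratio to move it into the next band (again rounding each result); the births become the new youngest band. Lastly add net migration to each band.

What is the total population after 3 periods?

Period 1.
Births: 1640 × 0.065 = 107, 1360 × 0.54 = 734 → 841
20–39: 1840 × 0.973 = 1790
40–59: 1640 × 0.959 = 1573
60–79: 1360 × 0.958 = 1303
80+: 1090 × 0.967 + 1110 × 0.63 = 1054 + 699 = 1753
Net migration: 20–39 − 272 → 1518; 60–79 − 240 → 1063
End of period: [841, 1518, 1573, 1063, 1753]
Period 2.
Births: 1518 × 0.065 = 99, 1573 × 0.54 = 849 → 948
20–39: 841 × 0.973 = 818
40–59: 1518 × 0.959 = 1456
60–79: 1573 × 0.958 = 1507
80+: 1063 × 0.967 + 1753 × 0.63 = 1028 + 1104 = 2132
Net migration: 20–39 − 272 → 546; 60–79 − 240 → 1267
End of period: [948, 546, 1456, 1267, 2132]
Period 3.
Births: 546 × 0.065 = 35, 1456 × 0.54 = 786 → 821
20–39: 948 × 0.973 = 922
40–59: 546 × 0.959 = 524
60–79: 1456 × 0.958 = 1395
80+: 1267 × 0.967 + 2132 × 0.63 = 1225 + 1343 = 2568
Net migration: 20–39 − 272 → 650; 60–79 − 240 → 1155
End of period: [821, 650, 524, 1155, 2568]
Total after period 3: 821 + 650 + 524 + 1155 + 2568 = 5718

5718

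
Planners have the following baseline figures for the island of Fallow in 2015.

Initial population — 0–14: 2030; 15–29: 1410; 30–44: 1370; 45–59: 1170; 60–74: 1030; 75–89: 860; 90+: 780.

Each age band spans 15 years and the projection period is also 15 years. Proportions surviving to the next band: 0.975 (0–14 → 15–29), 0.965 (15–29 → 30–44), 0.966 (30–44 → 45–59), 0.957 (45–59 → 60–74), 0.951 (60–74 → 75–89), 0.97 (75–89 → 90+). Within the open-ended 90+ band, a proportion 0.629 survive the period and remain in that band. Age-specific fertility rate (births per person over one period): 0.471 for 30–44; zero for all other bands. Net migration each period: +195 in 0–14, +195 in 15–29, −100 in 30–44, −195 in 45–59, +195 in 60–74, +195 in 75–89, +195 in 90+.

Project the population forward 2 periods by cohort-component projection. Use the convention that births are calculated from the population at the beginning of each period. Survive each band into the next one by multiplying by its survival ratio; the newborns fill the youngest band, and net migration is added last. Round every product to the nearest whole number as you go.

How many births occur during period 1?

Call the bands 1 to 7, youngest first.
Period 1:
Births: 1370 × 0.471 = 645
Band 2: 2030 × 0.975 = 1979
Band 3: 1410 × 0.965 = 1361
Band 4: 1370 × 0.966 = 1323
Band 5: 1170 × 0.957 = 1120
Band 6: 1030 × 0.951 = 980
Band 7: 860 × 0.97 + 780 × 0.629 = 834 + 491 = 1325
Net migration: Band 1 + 195 → 840; Band 2 + 195 → 2174; Band 3 − 100 → 1261; Band 4 − 195 → 1128; Band 5 + 195 → 1315; Band 6 + 195 → 1175; Band 7 + 195 → 1520
Population now: 0–14=840, 15–29=2174, 30–44=1261, 45–59=1128, 60–74=1315, 75–89=1175, 90+=1520

645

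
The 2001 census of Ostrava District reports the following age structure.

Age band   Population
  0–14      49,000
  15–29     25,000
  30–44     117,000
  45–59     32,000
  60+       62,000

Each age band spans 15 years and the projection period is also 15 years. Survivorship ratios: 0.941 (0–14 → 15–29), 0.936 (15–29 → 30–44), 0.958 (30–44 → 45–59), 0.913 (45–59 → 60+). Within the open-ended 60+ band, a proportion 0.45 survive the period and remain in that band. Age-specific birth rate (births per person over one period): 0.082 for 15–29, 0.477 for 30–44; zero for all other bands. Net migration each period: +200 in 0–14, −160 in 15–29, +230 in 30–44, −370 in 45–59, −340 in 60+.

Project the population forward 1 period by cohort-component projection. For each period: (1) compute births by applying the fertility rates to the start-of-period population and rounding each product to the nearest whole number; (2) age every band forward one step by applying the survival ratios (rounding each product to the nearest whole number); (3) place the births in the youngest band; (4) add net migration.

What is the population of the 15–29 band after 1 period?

45949

(Groups numbered youngest = 1 to oldest = 5.)
Period 1.
Births: 25000 × 0.082 = 2050, 117000 × 0.477 = 55809 → total 57859
Group 2: 49000 × 0.941 = 46109
Group 3: 25000 × 0.936 = 23400
Group 4: 117000 × 0.958 = 112086
Group 5: 32000 × 0.913 + 62000 × 0.45 = 29216 + 27900 = 57116
Net migration: Group 1 + 200 → 58059; Group 2 − 160 → 45949; Group 3 + 230 → 23630; Group 4 − 370 → 111716; Group 5 − 340 → 56776
End of period: [58059, 45949, 23630, 111716, 56776]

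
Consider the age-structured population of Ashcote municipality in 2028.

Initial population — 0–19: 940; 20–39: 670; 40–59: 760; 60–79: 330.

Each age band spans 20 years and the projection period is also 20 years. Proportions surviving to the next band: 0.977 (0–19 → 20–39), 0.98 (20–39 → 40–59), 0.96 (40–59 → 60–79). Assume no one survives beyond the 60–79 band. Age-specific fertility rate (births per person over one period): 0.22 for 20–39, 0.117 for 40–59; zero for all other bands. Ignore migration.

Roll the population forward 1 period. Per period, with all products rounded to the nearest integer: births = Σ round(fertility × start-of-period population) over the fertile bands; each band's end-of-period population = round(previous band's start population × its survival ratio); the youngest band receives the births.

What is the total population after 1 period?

2541

Period 1.
Births: 670 * 0.22 = 147  |  760 * 0.117 = 89 → total 236
20–39: 940 * 0.977 = 918
40–59: 670 * 0.98 = 657
60–79: 760 * 0.96 = 730
→ [236, 918, 657, 730]
Total after period 1: 236 + 918 + 657 + 730 = 2541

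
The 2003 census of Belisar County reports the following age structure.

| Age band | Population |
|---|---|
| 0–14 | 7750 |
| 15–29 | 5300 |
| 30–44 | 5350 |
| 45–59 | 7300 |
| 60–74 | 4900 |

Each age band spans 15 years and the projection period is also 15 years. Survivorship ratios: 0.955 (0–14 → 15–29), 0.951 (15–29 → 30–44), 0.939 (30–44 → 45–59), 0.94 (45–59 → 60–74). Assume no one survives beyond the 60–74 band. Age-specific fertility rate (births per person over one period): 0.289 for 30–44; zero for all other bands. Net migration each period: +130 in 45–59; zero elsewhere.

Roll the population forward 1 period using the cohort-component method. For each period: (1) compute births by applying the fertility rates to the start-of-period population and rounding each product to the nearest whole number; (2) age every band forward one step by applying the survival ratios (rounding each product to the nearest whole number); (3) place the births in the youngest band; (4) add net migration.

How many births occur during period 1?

Numbering the bands 1..5 from youngest to oldest:
— Period 1 —
Births: 5350 × 0.289 = 1546
Band 2: 7750 × 0.955 = 7401
Band 3: 5300 × 0.951 = 5040
Band 4: 5350 × 0.939 = 5024
Band 5: 7300 × 0.94 = 6862
Net migration: Band 4 + 130 → 5154
Population now: 0–14=1546, 15–29=7401, 30–44=5040, 45–59=5154, 60–74=6862

1546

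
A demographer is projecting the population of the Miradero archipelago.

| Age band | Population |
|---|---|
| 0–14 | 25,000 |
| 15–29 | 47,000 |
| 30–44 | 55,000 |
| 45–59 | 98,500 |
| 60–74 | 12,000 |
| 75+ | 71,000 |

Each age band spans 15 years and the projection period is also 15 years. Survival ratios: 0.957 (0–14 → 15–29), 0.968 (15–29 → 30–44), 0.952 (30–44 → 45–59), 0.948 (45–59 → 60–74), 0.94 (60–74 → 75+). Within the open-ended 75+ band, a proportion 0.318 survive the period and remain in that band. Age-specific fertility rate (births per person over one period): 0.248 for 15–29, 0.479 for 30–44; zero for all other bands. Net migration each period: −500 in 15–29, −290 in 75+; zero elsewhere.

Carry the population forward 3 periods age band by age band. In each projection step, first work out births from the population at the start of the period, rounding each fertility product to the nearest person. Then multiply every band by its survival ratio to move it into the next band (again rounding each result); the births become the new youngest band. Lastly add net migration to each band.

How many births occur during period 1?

[period 1]
Births: 47000 × 0.248 = 11656 ; 55000 × 0.479 = 26345 — total 38001
15–29: 25000 × 0.957 = 23925
30–44: 47000 × 0.968 = 45496
45–59: 55000 × 0.952 = 52360
60–74: 98500 × 0.948 = 93378
75+: 12000 × 0.94 + 71000 × 0.318 = 11280 + 22578 = 33858
Net migration: 15–29 − 500 → 23425; 75+ − 290 → 33568
Giving 38001 / 23425 / 45496 / 52360 / 93378 / 33568.

38001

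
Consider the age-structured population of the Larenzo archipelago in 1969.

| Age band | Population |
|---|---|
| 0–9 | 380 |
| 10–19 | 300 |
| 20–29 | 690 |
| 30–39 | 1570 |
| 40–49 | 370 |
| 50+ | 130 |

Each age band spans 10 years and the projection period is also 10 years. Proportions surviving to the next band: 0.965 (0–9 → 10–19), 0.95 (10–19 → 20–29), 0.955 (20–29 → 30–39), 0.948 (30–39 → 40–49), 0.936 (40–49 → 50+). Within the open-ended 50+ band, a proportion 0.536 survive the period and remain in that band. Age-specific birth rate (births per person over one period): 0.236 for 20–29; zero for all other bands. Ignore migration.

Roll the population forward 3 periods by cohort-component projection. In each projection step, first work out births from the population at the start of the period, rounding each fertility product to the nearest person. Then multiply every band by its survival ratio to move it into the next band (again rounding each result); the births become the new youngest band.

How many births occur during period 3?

82

(Groups numbered youngest = 1 to oldest = 6.)
Period 1.
Births: 690 × 0.236 = 163
Group 2: 380 × 0.965 = 367
Group 3: 300 × 0.95 = 285
Group 4: 690 × 0.955 = 659
Group 5: 1570 × 0.948 = 1488
Group 6: 370 × 0.936 + 130 × 0.536 = 346 + 70 = 416
→ [163, 367, 285, 659, 1488, 416]
Period 2.
Births: 285 × 0.236 = 67
Group 2: 163 × 0.965 = 157
Group 3: 367 × 0.95 = 349
Group 4: 285 × 0.955 = 272
Group 5: 659 × 0.948 = 625
Group 6: 1488 × 0.936 + 416 × 0.536 = 1393 + 223 = 1616
→ [67, 157, 349, 272, 625, 1616]
Period 3.
Births: 349 × 0.236 = 82
Group 2: 67 × 0.965 = 65
Group 3: 157 × 0.95 = 149
Group 4: 349 × 0.955 = 333
Group 5: 272 × 0.948 = 258
Group 6: 625 × 0.936 + 1616 × 0.536 = 585 + 866 = 1451
→ [82, 65, 149, 333, 258, 1451]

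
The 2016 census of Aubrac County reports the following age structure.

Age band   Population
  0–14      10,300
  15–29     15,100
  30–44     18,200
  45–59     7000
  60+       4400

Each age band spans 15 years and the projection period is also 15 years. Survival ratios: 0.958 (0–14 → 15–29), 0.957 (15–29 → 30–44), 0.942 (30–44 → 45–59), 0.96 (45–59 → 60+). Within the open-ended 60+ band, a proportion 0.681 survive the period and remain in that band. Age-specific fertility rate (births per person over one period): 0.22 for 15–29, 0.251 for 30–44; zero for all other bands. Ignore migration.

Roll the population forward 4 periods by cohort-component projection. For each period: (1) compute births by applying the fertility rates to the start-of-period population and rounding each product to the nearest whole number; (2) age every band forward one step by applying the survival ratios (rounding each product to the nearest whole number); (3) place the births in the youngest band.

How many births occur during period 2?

— Period 1 —
Births: 15100 * 0.22 = 3322 ; 18200 * 0.251 = 4568 — total 7890
15–29: 10300 * 0.958 = 9867
30–44: 15100 * 0.957 = 14451
45–59: 18200 * 0.942 = 17144
60+: 7000 * 0.96 + 4400 * 0.681 = 6720 + 2996 = 9716
Population now: 0–14=7890, 15–29=9867, 30–44=14451, 45–59=17144, 60+=9716
— Period 2 —
Births: 9867 * 0.22 = 2171 ; 14451 * 0.251 = 3627 — total 5798
15–29: 7890 * 0.958 = 7559
30–44: 9867 * 0.957 = 9443
45–59: 14451 * 0.942 = 13613
60+: 17144 * 0.96 + 9716 * 0.681 = 16458 + 6617 = 23075
Population now: 0–14=5798, 15–29=7559, 30–44=9443, 45–59=13613, 60+=23075

5798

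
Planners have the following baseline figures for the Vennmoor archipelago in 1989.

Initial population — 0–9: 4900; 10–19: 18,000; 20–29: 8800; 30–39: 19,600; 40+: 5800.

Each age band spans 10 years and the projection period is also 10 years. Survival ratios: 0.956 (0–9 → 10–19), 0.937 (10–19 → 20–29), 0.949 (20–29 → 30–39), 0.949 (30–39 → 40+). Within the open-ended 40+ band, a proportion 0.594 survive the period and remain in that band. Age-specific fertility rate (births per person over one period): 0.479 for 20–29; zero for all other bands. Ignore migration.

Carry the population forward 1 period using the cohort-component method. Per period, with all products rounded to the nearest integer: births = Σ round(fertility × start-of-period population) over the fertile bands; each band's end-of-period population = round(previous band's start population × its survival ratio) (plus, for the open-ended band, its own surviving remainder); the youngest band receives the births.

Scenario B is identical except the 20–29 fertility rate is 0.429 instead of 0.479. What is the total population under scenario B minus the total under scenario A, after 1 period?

After projecting period 1:
Births: 8800 * 0.479 = 4215
10–19: 4900 * 0.956 = 4684
20–29: 18000 * 0.937 = 16866
30–39: 8800 * 0.949 = 8351
40+: 19600 * 0.949 + 5800 * 0.594 = 18600 + 3445 = 22045
→ [4215, 4684, 16866, 8351, 22045]
Scenario A total after 1 period: 56161
Scenario B projection —
After projecting period 1:
Births: 8800 * 0.429 = 3775
10–19: 4900 * 0.956 = 4684
20–29: 18000 * 0.937 = 16866
30–39: 8800 * 0.949 = 8351
40+: 19600 * 0.949 + 5800 * 0.594 = 18600 + 3445 = 22045
→ [3775, 4684, 16866, 8351, 22045]
Scenario B total after 1 period: 55721
Difference B − A = 55721 − 56161 = -440

-440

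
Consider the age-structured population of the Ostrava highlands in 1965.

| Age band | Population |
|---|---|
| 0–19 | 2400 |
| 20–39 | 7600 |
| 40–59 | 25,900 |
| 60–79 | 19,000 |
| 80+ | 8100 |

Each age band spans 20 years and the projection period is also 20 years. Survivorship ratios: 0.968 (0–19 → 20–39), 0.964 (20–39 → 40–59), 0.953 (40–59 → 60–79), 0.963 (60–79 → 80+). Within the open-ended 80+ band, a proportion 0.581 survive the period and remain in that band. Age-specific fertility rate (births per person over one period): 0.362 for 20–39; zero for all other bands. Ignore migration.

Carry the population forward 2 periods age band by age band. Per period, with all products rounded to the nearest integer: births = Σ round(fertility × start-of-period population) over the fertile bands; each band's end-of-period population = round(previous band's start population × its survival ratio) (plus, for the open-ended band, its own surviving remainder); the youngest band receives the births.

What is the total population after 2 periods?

49860

After projecting period 1:
Births: 7600 × 0.362 = 2751
20–39: 2400 × 0.968 = 2323
40–59: 7600 × 0.964 = 7326
60–79: 25900 × 0.953 = 24683
80+: 19000 × 0.963 + 8100 × 0.581 = 18297 + 4706 = 23003
→ [2751, 2323, 7326, 24683, 23003]
After projecting period 2:
Births: 2323 × 0.362 = 841
20–39: 2751 × 0.968 = 2663
40–59: 2323 × 0.964 = 2239
60–79: 7326 × 0.953 = 6982
80+: 24683 × 0.963 + 23003 × 0.581 = 23770 + 13365 = 37135
→ [841, 2663, 2239, 6982, 37135]
Total after period 2: 841 + 2663 + 2239 + 6982 + 37135 = 49860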